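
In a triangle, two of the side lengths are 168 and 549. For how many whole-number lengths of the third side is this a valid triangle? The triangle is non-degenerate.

335

The triangle inequality gives |168 − 549| < c < 168 + 549, i.e. 381 < c < 717.
So c can be any integer from 382 to 716: 335 values.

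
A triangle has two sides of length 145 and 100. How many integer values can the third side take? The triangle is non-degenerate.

The triangle inequality gives |145 − 100| < c < 145 + 100, i.e. 45 < c < 245.
So c can be any integer from 46 to 244: 199 values.

199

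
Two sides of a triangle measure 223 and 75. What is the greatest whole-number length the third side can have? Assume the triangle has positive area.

The third side must be less than 223 + 75 = 298.
The largest integer below 298 is 297.

297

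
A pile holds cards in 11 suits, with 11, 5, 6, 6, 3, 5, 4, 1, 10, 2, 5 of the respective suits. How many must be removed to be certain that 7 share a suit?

50

In the worst case you take as many as possible of each suit without reaching 7: 6 + 5 + 6 + 6 + 3 + 5 + 4 + 1 + 6 + 2 + 5 = 49.
The next one must give 7 of some suit, so 49 + 1 = 50.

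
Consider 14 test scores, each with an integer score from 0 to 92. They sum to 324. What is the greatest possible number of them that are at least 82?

With k values at 82 or above and the rest at least 0, the sum is at least 0 + 82k.
Since the sum is 324, we need 82k ≤ 324, i.e. k ≤ 3.
k = 3 is achieved by 3 values at 82 and 11 at 0, total 246; add 78 to one value (staying below 82) to reach 324.

3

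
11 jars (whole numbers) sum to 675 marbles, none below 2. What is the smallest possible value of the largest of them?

62

If every one of the 11 were at most 61, the total would be at most 11 × 61 = 671 < 675.
Equality holds with 4 values of 62 and 7 values of 61.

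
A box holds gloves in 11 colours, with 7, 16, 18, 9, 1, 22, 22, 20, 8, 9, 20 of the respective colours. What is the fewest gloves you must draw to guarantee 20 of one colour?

145

In the worst case you take as many as possible of each colour without reaching 20: 7 + 16 + 18 + 9 + 1 + 19 + 19 + 19 + 8 + 9 + 19 = 144.
The next one must give 20 of some colour, so 144 + 1 = 145.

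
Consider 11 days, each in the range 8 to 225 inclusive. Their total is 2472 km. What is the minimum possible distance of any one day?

To make one day as small as possible, make the other 10 as large as possible.
The other 10 contribute at most 10 × 225 = 2250, leaving at least 2472 − 2250 = 222.
Since 222 ≥ 8, this is achievable: one at 222 and 10 at 225.

222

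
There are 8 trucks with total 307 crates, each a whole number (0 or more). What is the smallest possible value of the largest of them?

If every one of the 8 were at most 38, the total would be at most 8 × 38 = 304 < 307.
Taking 5 copies of 38 and 3 copies of 39 gives exactly 307, so 39 is attained.

39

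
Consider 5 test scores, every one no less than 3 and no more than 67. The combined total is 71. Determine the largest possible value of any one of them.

Maximizing one value means minimizing the remaining 4.
The other 4 contribute at least 4 × 3 = 12, leaving at most 71 − 12 = 59.
Since 59 ≤ 67, this is achievable: one at 59 and 4 at 3.

59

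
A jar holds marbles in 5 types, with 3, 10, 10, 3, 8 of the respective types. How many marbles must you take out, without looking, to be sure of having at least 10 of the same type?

In the worst case you take as many as possible of each type without reaching 10: 3 + 9 + 9 + 3 + 8 = 32.
The next one must give 10 of some type, so 32 + 1 = 33.

33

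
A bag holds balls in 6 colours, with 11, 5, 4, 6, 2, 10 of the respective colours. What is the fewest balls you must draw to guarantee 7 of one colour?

In the worst case you take as many as possible of each colour without reaching 7: 6 + 5 + 4 + 6 + 2 + 6 = 29.
The next one must give 7 of some colour, so 29 + 1 = 30.

30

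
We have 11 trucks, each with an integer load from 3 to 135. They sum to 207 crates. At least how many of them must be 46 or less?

8

Each value above 46 is at least 47, contributing at least 47 − 3 = 44 above the floor 3.
The sum exceeds the floor total 33 by 174, so at most ⌊174/44⌋ = 3 exceed 46, and at least 8 are ≤ 46.
Exactly 8 works: 8 values at 3 and 3 at 47 total 165; raise one of the low values by 42 (still ≤ 46) to hit 207.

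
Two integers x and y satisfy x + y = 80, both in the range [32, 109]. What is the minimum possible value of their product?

1536

Since x + y is fixed, pushing one of them to its bound minimizes the product.
At the endpoint x = 32, y = 80 − 32 = 48, so xy = 32 × 48 = 1536.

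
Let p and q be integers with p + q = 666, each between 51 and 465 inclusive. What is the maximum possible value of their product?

pq = p(666 − p) is maximized when p is as near 666/2 as the bounds allow.
Taking p = 333 and q = 333 (both in [51, 465]) gives pq = 110889.

110889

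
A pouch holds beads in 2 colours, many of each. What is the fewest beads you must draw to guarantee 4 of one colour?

In the worst case you draw 3 of each of the 2 colours: 2 × 3 = 6.
One more forces 4 of some colour, so 6 + 1 = 7.

7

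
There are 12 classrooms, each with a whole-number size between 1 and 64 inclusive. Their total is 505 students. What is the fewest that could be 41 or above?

2

Each value short of 41 is at most 40, costing at least 64 − 40 = 24 against the maximum total of 768.
We can afford to lose at most 768 − 505 = 263, so at most ⌊263/24⌋ = 10 fall short, and at least 2 are ≥ 41.
Exactly 2 works: 2 values at 64 and 10 at 40 total 528; lower one of the high values by 23 (still ≥ 41) to hit 505.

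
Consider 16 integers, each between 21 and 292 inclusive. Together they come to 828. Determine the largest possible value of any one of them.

Maximizing one value means minimizing the remaining 15.
The other 15 contribute at least 15 × 21 = 315, leaving at most 828 − 315 = 513.
But each integer is capped at 292, so the maximum is 292.
Achievable: one at 292 and the other 15 totalling 536, which fits since 15 × 21 ≤ 536 ≤ 15 × 292.

292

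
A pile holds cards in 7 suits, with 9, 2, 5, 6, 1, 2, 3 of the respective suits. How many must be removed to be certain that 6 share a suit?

In the worst case you take as many as possible of each suit without reaching 6: 5 + 2 + 5 + 5 + 1 + 2 + 3 = 23.
The next one must give 6 of some suit, so 23 + 1 = 24.

24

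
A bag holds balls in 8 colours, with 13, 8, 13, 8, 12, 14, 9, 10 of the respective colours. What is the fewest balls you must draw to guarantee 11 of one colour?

76

In the worst case you take as many as possible of each colour without reaching 11: 10 + 8 + 10 + 8 + 10 + 10 + 9 + 10 = 75.
The next one must give 11 of some colour, so 75 + 1 = 76.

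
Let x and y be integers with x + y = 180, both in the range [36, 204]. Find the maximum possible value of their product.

For a fixed sum, the product xy is largest when x and y are as close as possible.
Taking x = 90 and y = 90 (both in [36, 204]) gives xy = 8100.

8100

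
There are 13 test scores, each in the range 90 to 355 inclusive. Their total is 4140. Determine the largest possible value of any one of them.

Maximizing one value means minimizing the remaining 12.
The other 12 contribute at least 12 × 90 = 1080, leaving at most 4140 − 1080 = 3060.
But each score is capped at 355, so the maximum is 355.
Achievable: one at 355 and the other 12 totalling 3785, which fits since 12 × 90 ≤ 3785 ≤ 12 × 355.

355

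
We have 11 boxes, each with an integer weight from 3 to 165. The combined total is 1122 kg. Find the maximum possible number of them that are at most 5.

4

Each value at 5 or below falls at least 165 − 5 = 160 short of the ceiling 165.
The ceiling total is 11 × 165 = 1815, and we need 1122, so at most ⌊(1815 − 1122)/160⌋ = 4 can be that low.
k = 4 is achieved by 4 values at 5 and 7 at 165, total 1175; lower one of the 165's by 53 (still > 5) to reach 1122.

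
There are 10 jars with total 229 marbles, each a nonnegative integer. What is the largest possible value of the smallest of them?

If every one of the 10 were at least 23, the total would be at least 10 × 23 = 230 > 229.
Taking 1 copy of 22 and 9 copies of 23 gives exactly 229, so 22 is attained.

22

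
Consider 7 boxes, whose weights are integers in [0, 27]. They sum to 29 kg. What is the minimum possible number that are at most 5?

If only k of them are at most 5, the other 7 − k are at least 6, so the total is at least (7 − k)·6 + k·0.
This is ≤ 29, so (7 − k)·6 + 0k ≤ 29, which gives k ≥ 3.
Exactly 3 works: 3 values at 0 and 4 at 6 total 24; raise one of the low values by 5 (still ≤ 5) to hit 29.

3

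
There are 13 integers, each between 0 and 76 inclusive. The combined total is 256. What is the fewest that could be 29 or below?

5

Each value above 29 is at least 30, contributing at least 30 − 0 = 30 above the floor 0.
The sum exceeds the floor total 0 by 256, so at most ⌊256/30⌋ = 8 exceed 29, and at least 5 are ≤ 29.
Exactly 5 works: 5 values at 0 and 8 at 30 total 240; raise one of the low values by 16 (still ≤ 29) to hit 256.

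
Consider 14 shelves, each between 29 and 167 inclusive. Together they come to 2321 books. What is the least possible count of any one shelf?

To make one shelf as small as possible, make the other 13 as large as possible.
The other 13 contribute at most 13 × 167 = 2171, leaving at least 2321 − 2171 = 150.
Since 150 ≥ 29, this is achievable: one at 150 and 13 at 167.

150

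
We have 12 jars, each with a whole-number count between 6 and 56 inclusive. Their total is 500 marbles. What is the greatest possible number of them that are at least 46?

Suppose k of them are at least 46. Those contribute at least 46 each and the other 12 − k at least 6 each.
So the total is at least 46k + 6(12 − k) = 72 + 40k. This must be ≤ 500, giving k ≤ 10.
k = 10 is achieved by 10 values at 46 and 2 at 6, total 472; add 28 to one value (staying below 46) to reach 500.

10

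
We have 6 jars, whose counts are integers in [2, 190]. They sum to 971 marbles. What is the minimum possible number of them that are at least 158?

If only k of them are at least 158, the other 6 − k are at most 157, so the total is at most k·190 + (6 − k)·157.
This must reach 971, so k·190 + (6 − k)·157 ≥ 971, giving k ≥ 1.
Exactly 1 works: 1 value at 190 and 5 at 157 total 975; lower one of the high values by 4 (still ≥ 158) to hit 971.

1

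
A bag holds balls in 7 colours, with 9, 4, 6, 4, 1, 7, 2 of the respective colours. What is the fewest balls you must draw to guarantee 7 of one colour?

30

In the worst case you take as many as possible of each colour without reaching 7: 6 + 4 + 6 + 4 + 1 + 6 + 2 = 29.
The next one must give 7 of some colour, so 29 + 1 = 30.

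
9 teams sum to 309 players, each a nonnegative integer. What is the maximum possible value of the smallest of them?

If every one of the 9 were at least 35, the total would be at least 9 × 35 = 315 > 309.
Equality holds with 6 values of 34 and 3 values of 35.

34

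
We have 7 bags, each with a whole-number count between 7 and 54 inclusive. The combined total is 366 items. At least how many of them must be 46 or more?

Suppose at most 7 − j of them reach 46; then j values are ≤ 45 and the rest ≤ 54.
The total is then ≤ 45·j + 54·(7 − j) = 378 − 9j. For this to be ≥ 366 we need j ≤ 1, so at least 7 − 1 = 6 must reach 46.
Exactly 6 works: 6 values at 54 and 1 at 45 total 369; lower one of the high values by 3 (still ≥ 46) to hit 366.

6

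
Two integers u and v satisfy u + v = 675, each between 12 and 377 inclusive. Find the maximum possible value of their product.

113906

For a fixed sum, the product uv is largest when u and v are as close as possible.
Taking u = 337 and v = 338 (both in [12, 377]) gives uv = 113906.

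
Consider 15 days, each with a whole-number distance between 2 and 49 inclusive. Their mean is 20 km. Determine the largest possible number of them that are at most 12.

11

The total is 15 × 20 = 300.
Each value at 12 or below falls at least 49 − 12 = 37 short of the ceiling 49.
The ceiling total is 15 × 49 = 735, and we need 300, so at most ⌊(735 − 300)/37⌋ = 11 can be that low.
k = 11 is achieved by 11 values at 12 and 4 at 49, total 328; lower one of the 49's by 28 (still > 12) to reach 300.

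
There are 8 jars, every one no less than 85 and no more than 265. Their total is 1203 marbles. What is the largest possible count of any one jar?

265

To make one jar as large as possible, make the other 7 as small as possible.
The other 7 contribute at least 7 × 85 = 595, leaving at most 1203 − 595 = 608.
But each jar is capped at 265, so the maximum is 265.
Achievable: one at 265 and the other 7 totalling 938, which fits since 7 × 85 ≤ 938 ≤ 7 × 265.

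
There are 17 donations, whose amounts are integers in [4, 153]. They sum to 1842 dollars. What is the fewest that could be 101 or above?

3

If only k of them are at least 101, the other 17 − k are at most 100, so the total is at most k·153 + (17 − k)·100.
This must reach 1842, so k·153 + (17 − k)·100 ≥ 1842, giving k ≥ 3.
Exactly 3 works: 3 values at 153 and 14 at 100 total 1859; lower one of the high values by 17 (still ≥ 101) to hit 1842.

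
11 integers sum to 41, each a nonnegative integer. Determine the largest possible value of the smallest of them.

The 11 values sum to 41, so their minimum is at most ⌊41/11⌋ = 3.
Equality holds with 3 values of 3 and 8 values of 4.

3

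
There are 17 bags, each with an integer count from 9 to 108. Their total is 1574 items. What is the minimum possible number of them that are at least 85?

If only k of them are at least 85, the other 17 − k are at most 84, so the total is at most k·108 + (17 − k)·84.
This must reach 1574, so k·108 + (17 − k)·84 ≥ 1574, giving k ≥ 7.
Exactly 7 works: 7 values at 108 and 10 at 84 total 1596; lower one of the high values by 22 (still ≥ 85) to hit 1574.

7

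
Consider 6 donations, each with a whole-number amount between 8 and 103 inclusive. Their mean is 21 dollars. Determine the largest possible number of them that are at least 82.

1

The total is 6 × 21 = 126.
If k of the values are ≥ 82, the total is ≥ 82k + 8(6 − k).
Setting 82k + 8(6 − k) ≤ 126 gives 74k ≤ 78, so k ≤ 1.
k = 1 is achieved by 1 value at 82 and 5 at 8, total 122; add 4 to one value (staying below 82) to reach 126.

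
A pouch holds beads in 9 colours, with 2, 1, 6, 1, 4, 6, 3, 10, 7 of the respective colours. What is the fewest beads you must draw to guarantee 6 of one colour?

In the worst case you take as many as possible of each colour without reaching 6: 2 + 1 + 5 + 1 + 4 + 5 + 3 + 5 + 5 = 31.
The next one must give 6 of some colour, so 31 + 1 = 32.

32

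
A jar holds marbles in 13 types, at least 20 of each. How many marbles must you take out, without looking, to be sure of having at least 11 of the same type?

You could draw 10 of every type without reaching 11 of any — 130 in all.
One more forces 11 of some type, so 130 + 1 = 131.

131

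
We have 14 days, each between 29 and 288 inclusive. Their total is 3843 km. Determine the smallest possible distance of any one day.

To make one day as small as possible, make the other 13 as large as possible.
The other 13 contribute at most 13 × 288 = 3744, leaving at least 3843 − 3744 = 99.
Since 99 ≥ 29, this is achievable: one at 99 and 13 at 288.

99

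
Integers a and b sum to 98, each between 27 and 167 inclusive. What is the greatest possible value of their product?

For a fixed sum, the product ab is largest when a and b are as close as possible.
Taking a = 49 and b = 49 (both in [27, 167]) gives ab = 2401.

2401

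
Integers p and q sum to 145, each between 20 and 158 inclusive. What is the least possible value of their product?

For a fixed sum, pq is smallest when p and q are as far apart as possible.
The extreme feasible split is p = 20, q = 125, giving pq = 2500.

2500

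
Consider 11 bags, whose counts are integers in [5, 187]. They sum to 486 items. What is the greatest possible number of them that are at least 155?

With k values at 155 or above and the rest at least 5, the sum is at least 55 + 150k.
Since the sum is 486, we need 150k ≤ 431, i.e. k ≤ 2.
k = 2 is achieved by 2 values at 155 and 9 at 5, total 355; add 131 to one value (staying below 155) to reach 486.

2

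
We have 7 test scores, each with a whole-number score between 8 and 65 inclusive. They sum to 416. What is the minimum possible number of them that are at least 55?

4

Suppose at most 7 − j of them reach 55; then j values are ≤ 54 and the rest ≤ 65.
The total is then ≤ 54·j + 65·(7 − j) = 455 − 11j. For this to be ≥ 416 we need j ≤ 3, so at least 7 − 3 = 4 must reach 55.
Exactly 4 works: 4 values at 65 and 3 at 54 total 422; lower one of the high values by 6 (still ≥ 55) to hit 416.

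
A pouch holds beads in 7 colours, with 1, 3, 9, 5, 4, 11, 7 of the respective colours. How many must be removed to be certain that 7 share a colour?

32

In the worst case you take as many as possible of each colour without reaching 7: 1 + 3 + 6 + 5 + 4 + 6 + 6 = 31.
The next one must give 7 of some colour, so 31 + 1 = 32.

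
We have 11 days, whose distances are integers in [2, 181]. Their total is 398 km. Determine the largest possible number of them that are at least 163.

Suppose k of them are at least 163. Those contribute at least 163 each and the other 11 − k at least 2 each.
So the total is at least 163k + 2(11 − k) = 22 + 161k. This must be ≤ 398, giving k ≤ 2.
k = 2 is achieved by 2 values at 163 and 9 at 2, total 344; add 54 to one value (staying below 163) to reach 398.

2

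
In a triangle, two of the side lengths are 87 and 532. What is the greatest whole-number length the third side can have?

The third side must be less than 87 + 532 = 619.
The largest integer below 619 is 618.

618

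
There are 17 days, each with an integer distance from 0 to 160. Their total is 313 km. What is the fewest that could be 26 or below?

6

Let j be the number exceeding 26. Then the total is ≥ 27·j + 0·(17 − j) = 0 + 27j.
So 27j ≤ 313 and j ≤ 11; hence at least 17 − 11 = 6 are ≤ 26.
Exactly 6 works: 6 values at 0 and 11 at 27 total 297; raise one of the low values by 16 (still ≤ 26) to hit 313.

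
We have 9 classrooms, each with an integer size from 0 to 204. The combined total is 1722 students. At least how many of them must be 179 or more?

5

Suppose at most 9 − j of them reach 179; then j values are ≤ 178 and the rest ≤ 204.
The total is then ≤ 178·j + 204·(9 − j) = 1836 − 26j. For this to be ≥ 1722 we need j ≤ 4, so at least 9 − 4 = 5 must reach 179.
Exactly 5 works: 5 values at 204 and 4 at 178 total 1732; lower one of the high values by 10 (still ≥ 179) to hit 1722.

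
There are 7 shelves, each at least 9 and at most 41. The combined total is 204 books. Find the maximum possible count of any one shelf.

41

To make one shelf as large as possible, make the other 6 as small as possible.
The other 6 contribute at least 6 × 9 = 54, leaving at most 204 − 54 = 150.
But each shelf is capped at 41, so the maximum is 41.
Achievable: one at 41 and the other 6 totalling 163, which fits since 6 × 9 ≤ 163 ≤ 6 × 41.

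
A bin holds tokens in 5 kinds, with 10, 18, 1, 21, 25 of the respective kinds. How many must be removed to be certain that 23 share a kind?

73

In the worst case you take as many as possible of each kind without reaching 23: 10 + 18 + 1 + 21 + 22 = 72.
The next one must give 23 of some kind, so 72 + 1 = 73.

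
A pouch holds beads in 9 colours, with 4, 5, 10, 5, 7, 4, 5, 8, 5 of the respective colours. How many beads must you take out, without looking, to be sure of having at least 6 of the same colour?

In the worst case you take as many as possible of each colour without reaching 6: 4 + 5 + 5 + 5 + 5 + 4 + 5 + 5 + 5 = 43.
The next one must give 6 of some colour, so 43 + 1 = 44.

44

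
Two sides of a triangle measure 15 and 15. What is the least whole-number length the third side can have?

1

The third side must exceed |15 − 15| = 0.
The smallest integer above 0 is 1.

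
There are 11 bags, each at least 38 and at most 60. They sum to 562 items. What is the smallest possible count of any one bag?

Minimizing one value means maximizing the remaining 10.
The other 10 can take up 10 × 60 = 600 ≥ 562 − 38, so one bag can sit at its floor of 38.
Achievable: one at 38 and the other 10 totalling 524, which fits since 10 × 38 ≤ 524 ≤ 10 × 60.

38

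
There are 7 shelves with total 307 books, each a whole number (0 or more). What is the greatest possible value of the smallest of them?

The 7 values sum to 307, so their minimum is at most ⌊307/7⌋ = 43.
Taking 1 copy of 43 and 6 copies of 44 gives exactly 307, so 43 is attained.

43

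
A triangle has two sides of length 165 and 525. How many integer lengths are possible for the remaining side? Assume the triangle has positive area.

The triangle inequality gives |165 − 525| < c < 165 + 525, i.e. 360 < c < 690.
So c can be any integer from 361 to 689: 329 values.

329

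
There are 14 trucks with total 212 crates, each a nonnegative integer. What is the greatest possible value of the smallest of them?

The 14 values sum to 212, so their minimum is at most ⌊212/14⌋ = 15.
Achievable: 12 of them at 15 and 2 at 16 total 212.

15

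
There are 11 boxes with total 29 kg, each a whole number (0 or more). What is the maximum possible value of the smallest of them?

2

If every one of the 11 were at least 3, the total would be at least 11 × 3 = 33 > 29.
Equality holds with 4 values of 2 and 7 values of 3.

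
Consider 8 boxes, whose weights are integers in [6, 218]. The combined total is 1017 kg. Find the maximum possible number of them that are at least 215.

If k of the values are ≥ 215, the total is ≥ 215k + 6(8 − k).
Setting 215k + 6(8 − k) ≤ 1017 gives 209k ≤ 969, so k ≤ 4.
k = 4 is achieved by 4 values at 215 and 4 at 6, total 884; add 133 to one value (staying below 215) to reach 1017.

4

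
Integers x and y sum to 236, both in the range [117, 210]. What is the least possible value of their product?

xy = x(236 − x) is concave in x, so over [117, 119] it is minimized at an endpoint.
At the endpoint x = 117, y = 236 − 117 = 119, so xy = 117 × 119 = 13923.

13923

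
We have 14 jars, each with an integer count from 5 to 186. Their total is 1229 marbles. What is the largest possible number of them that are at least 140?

Suppose k of them are at least 140. Those contribute at least 140 each and the other 14 − k at least 5 each.
So the total is at least 140k + 5(14 − k) = 70 + 135k. This must be ≤ 1229, giving k ≤ 8.
k = 8 is achieved by 8 values at 140 and 6 at 5, total 1150; add 79 to one value (staying below 140) to reach 1229.

8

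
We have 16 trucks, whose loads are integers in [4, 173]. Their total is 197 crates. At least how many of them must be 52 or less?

Let j be the number exceeding 52. Then the total is ≥ 53·j + 4·(16 − j) = 64 + 49j.
So 49j ≤ 133 and j ≤ 2; hence at least 16 − 2 = 14 are ≤ 52.
Exactly 14 works: 14 values at 4 and 2 at 53 total 162; raise one of the low values by 35 (still ≤ 52) to hit 197.

14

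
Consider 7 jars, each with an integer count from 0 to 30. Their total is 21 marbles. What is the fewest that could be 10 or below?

6

Let j be the number exceeding 10. Then the total is ≥ 11·j + 0·(7 − j) = 0 + 11j.
So 11j ≤ 21 and j ≤ 1; hence at least 7 − 1 = 6 are ≤ 10.
Exactly 6 works: 6 values at 0 and 1 at 11 total 11; raise one of the low values by 10 (still ≤ 10) to hit 21.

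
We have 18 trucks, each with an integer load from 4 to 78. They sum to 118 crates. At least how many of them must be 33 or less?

Each value above 33 is at least 34, contributing at least 34 − 4 = 30 above the floor 4.
The sum exceeds the floor total 72 by 46, so at most ⌊46/30⌋ = 1 exceed 33, and at least 17 are ≤ 33.
Exactly 17 works: 17 values at 4 and 1 at 34 total 102; raise one of the low values by 16 (still ≤ 33) to hit 118.

17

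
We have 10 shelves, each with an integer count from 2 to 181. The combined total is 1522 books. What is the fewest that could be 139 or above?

Each value short of 139 is at most 138, costing at least 181 − 138 = 43 against the maximum total of 1810.
We can afford to lose at most 1810 − 1522 = 288, so at most ⌊288/43⌋ = 6 fall short, and at least 4 are ≥ 139.
Exactly 4 works: 4 values at 181 and 6 at 138 total 1552; lower one of the high values by 30 (still ≥ 139) to hit 1522.

4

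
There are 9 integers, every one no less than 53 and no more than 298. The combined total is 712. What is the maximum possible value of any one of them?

Maximizing one value means minimizing the remaining 8.
The other 8 contribute at least 8 × 53 = 424, leaving at most 712 − 424 = 288.
Since 288 ≤ 298, this is achievable: one at 288 and 8 at 53.

288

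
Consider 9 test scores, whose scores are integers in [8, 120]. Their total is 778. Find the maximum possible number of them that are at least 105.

7

With k values at 105 or above and the rest at least 8, the sum is at least 72 + 97k.
Since the sum is 778, we need 97k ≤ 706, i.e. k ≤ 7.
k = 7 is achieved by 7 values at 105 and 2 at 8, total 751; add 27 to one value (staying below 105) to reach 778.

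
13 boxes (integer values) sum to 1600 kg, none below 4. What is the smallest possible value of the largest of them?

124

The 13 values sum to 1600, so their maximum is at least ⌈1600/13⌉ = 124.
Equality holds with 1 value of 124 and 12 values of 123.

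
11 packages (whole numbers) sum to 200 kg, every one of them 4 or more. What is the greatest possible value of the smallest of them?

18

The 11 values sum to 200, so their minimum is at most ⌊200/11⌋ = 18.
Achievable: 9 of them at 18 and 2 at 19 total 200.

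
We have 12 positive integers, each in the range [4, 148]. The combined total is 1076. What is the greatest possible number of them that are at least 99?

If k of the values are ≥ 99, the total is ≥ 99k + 4(12 − k).
Setting 99k + 4(12 − k) ≤ 1076 gives 95k ≤ 1028, so k ≤ 10.
k = 10 is achieved by 10 values at 99 and 2 at 4, total 998; add 78 to one value (staying below 99) to reach 1076.

10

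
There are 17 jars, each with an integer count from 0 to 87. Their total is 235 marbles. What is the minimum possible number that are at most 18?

If only k of them are at most 18, the other 17 − k are at least 19, so the total is at least (17 − k)·19 + k·0.
This is ≤ 235, so (17 − k)·19 + 0k ≤ 235, which gives k ≥ 5.
Exactly 5 works: 5 values at 0 and 12 at 19 total 228; raise one of the low values by 7 (still ≤ 18) to hit 235.

5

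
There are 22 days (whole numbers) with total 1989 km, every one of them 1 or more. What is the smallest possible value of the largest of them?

If every one of the 22 were at most 90, the total would be at most 22 × 90 = 1980 < 1989.
Equality holds with 9 values of 91 and 13 values of 90.

91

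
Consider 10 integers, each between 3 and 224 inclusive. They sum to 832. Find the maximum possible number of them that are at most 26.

7

Suppose k of them are at most 26. Those contribute at most 26 each and the rest at most 224 each.
So the total is at most 26k + 224(10 − k) = 2240 − 198k. This must still be ≥ 832, so k ≤ 7.
k = 7 is achieved by 7 values at 26 and 3 at 224, total 854; lower one of the 224's by 22 (still > 26) to reach 832.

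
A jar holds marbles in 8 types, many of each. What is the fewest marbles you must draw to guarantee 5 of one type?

33

In the worst case you draw 4 of each of the 8 types: 8 × 4 = 32.
One more forces 5 of some type, so 32 + 1 = 33.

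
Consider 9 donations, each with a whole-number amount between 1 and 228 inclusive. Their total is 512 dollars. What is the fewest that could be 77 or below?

Each value above 77 is at least 78, contributing at least 78 − 1 = 77 above the floor 1.
The sum exceeds the floor total 9 by 503, so at most ⌊503/77⌋ = 6 exceed 77, and at least 3 are ≤ 77.
Exactly 3 works: 3 values at 1 and 6 at 78 total 471; raise one of the low values by 41 (still ≤ 77) to hit 512.

3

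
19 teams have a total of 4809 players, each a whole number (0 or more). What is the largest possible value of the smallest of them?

253

If every one of the 19 were at least 254, the total would be at least 19 × 254 = 4826 > 4809.
Equality holds with 17 values of 253 and 2 values of 254.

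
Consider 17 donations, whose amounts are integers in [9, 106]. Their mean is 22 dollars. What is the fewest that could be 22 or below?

2

The total is 17 × 22 = 374.
Let j be the number exceeding 22. Then the total is ≥ 23·j + 9·(17 − j) = 153 + 14j.
So 14j ≤ 221 and j ≤ 15; hence at least 17 − 15 = 2 are ≤ 22.
Exactly 2 works: 2 values at 9 and 15 at 23 total 363; raise one of the low values by 11 (still ≤ 22) to hit 374.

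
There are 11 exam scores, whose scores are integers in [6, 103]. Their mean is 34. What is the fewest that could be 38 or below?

The total is 11 × 34 = 374.
Let j be the number exceeding 38. Then the total is ≥ 39·j + 6·(11 − j) = 66 + 33j.
So 33j ≤ 308 and j ≤ 9; hence at least 11 − 9 = 2 are ≤ 38.
Exactly 2 works: 2 values at 6 and 9 at 39 total 363; raise one of the low values by 11 (still ≤ 38) to hit 374.

2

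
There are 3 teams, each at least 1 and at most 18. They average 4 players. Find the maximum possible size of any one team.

Maximizing one value means minimizing the remaining 2.
The total is 3 × 4 = 12.
The other 2 contribute at least 2 × 1 = 2, leaving at most 12 − 2 = 10.
Since 10 ≤ 18, this is achievable: one at 10 and 2 at 1.

10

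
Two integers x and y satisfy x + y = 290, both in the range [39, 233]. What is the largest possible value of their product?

xy = x(290 − x) is maximized when x is as near 290/2 as the bounds allow.
Taking x = 145 and y = 145 (both in [39, 233]) gives xy = 21025.

21025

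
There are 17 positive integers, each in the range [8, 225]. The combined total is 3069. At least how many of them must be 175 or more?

Each value short of 175 is at most 174, costing at least 225 − 174 = 51 against the maximum total of 3825.
We can afford to lose at most 3825 − 3069 = 756, so at most ⌊756/51⌋ = 14 fall short, and at least 3 are ≥ 175.
Exactly 3 works: 3 values at 225 and 14 at 174 total 3111; lower one of the high values by 42 (still ≥ 175) to hit 3069.

3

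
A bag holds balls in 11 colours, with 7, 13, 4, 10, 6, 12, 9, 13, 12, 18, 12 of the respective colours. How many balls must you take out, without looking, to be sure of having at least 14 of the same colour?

In the worst case you take as many as possible of each colour without reaching 14: 7 + 13 + 4 + 10 + 6 + 12 + 9 + 13 + 12 + 13 + 12 = 111.
The next one must give 14 of some colour, so 111 + 1 = 112.

112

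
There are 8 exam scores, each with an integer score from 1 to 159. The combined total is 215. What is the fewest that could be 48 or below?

If only k of them are at most 48, the other 8 − k are at least 49, so the total is at least (8 − k)·49 + k·1.
This is ≤ 215, so (8 − k)·49 + 1k ≤ 215, which gives k ≥ 4.
Exactly 4 works: 4 values at 1 and 4 at 49 total 200; raise one of the low values by 15 (still ≤ 48) to hit 215.

4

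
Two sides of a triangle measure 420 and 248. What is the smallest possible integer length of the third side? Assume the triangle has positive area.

173

The third side must exceed |420 − 248| = 172.
The smallest integer above 172 is 173.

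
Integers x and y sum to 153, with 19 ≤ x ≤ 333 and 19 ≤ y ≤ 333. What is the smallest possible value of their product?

Since x + y is fixed, pushing one of them to its bound minimizes the product.
At the endpoint x = 19, y = 153 − 19 = 134, so xy = 19 × 134 = 2546.

2546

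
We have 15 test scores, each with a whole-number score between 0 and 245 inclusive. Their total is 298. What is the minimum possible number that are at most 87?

Each value above 87 is at least 88, contributing at least 88 − 0 = 88 above the floor 0.
The sum exceeds the floor total 0 by 298, so at most ⌊298/88⌋ = 3 exceed 87, and at least 12 are ≤ 87.
Exactly 12 works: 12 values at 0 and 3 at 88 total 264; raise one of the low values by 34 (still ≤ 87) to hit 298.

12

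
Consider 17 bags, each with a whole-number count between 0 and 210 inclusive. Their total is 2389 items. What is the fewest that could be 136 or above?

2

If only k of them are at least 136, the other 17 − k are at most 135, so the total is at most k·210 + (17 − k)·135.
This must reach 2389, so k·210 + (17 − k)·135 ≥ 2389, giving k ≥ 2.
Exactly 2 works: 2 values at 210 and 15 at 135 total 2445; lower one of the high values by 56 (still ≥ 136) to hit 2389.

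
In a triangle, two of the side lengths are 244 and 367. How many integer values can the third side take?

The triangle inequality gives |244 − 367| < c < 244 + 367, i.e. 123 < c < 611.
So c can be any integer from 124 to 610: 487 values.

487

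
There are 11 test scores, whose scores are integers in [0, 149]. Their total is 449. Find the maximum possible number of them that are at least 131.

Suppose k of them are at least 131. Those contribute at least 131 each and the other 11 − k at least 0 each.
So the total is at least 131k + 0(11 − k) = 0 + 131k. This must be ≤ 449, giving k ≤ 3.
k = 3 is achieved by 3 values at 131 and 8 at 0, total 393; add 56 to one value (staying below 131) to reach 449.

3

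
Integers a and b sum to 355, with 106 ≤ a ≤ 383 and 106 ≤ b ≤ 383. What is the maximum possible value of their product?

With a + b fixed, ab peaks when the two are closest together.
Taking a = 177 and b = 178 (both in [106, 383]) gives ab = 31506.

31506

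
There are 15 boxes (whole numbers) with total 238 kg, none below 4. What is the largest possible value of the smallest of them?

15

If every one of the 15 were at least 16, the total would be at least 15 × 16 = 240 > 238.
Achievable: 2 of them at 15 and 13 at 16 total 238.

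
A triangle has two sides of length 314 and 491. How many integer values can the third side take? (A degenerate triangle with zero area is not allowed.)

The triangle inequality gives |314 − 491| < c < 314 + 491, i.e. 177 < c < 805.
So c can be any integer from 178 to 804: 627 values.

627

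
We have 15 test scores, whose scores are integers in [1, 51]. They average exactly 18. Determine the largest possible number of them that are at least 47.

The total is 15 × 18 = 270.
Suppose k of them are at least 47. Those contribute at least 47 each and the other 15 − k at least 1 each.
So the total is at least 47k + 1(15 − k) = 15 + 46k. This must be ≤ 270, giving k ≤ 5.
k = 5 is achieved by 5 values at 47 and 10 at 1, total 245; add 25 to one value (staying below 47) to reach 270.

5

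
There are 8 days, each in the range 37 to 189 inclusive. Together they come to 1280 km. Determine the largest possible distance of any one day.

189

Maximizing one value means minimizing the remaining 7.
The other 7 contribute at least 7 × 37 = 259, leaving at most 1280 − 259 = 1021.
But each day is capped at 189, so the maximum is 189.
Achievable: one at 189 and the other 7 totalling 1091, which fits since 7 × 37 ≤ 1091 ≤ 7 × 189.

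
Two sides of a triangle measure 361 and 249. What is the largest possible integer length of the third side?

The third side must be less than 361 + 249 = 610.
The largest integer below 610 is 609.

609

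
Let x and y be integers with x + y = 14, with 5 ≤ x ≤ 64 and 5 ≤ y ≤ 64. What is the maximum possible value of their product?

With x + y fixed, xy peaks when the two are closest together.
Taking x = 7 and y = 7 (both in [5, 64]) gives xy = 49.

49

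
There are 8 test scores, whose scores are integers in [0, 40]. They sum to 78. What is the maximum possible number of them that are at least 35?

With k values at 35 or above and the rest at least 0, the sum is at least 0 + 35k.
Since the sum is 78, we need 35k ≤ 78, i.e. k ≤ 2.
k = 2 is achieved by 2 values at 35 and 6 at 0, total 70; add 8 to one value (staying below 35) to reach 78.

2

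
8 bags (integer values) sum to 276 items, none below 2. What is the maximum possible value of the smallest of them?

34

If every one of the 8 were at least 35, the total would be at least 8 × 35 = 280 > 276.
Achievable: 4 of them at 34 and 4 at 35 total 276.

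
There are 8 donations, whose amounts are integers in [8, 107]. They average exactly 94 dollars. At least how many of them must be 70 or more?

6

The total is 8 × 94 = 752.
If only k of them are at least 70, the other 8 − k are at most 69, so the total is at most k·107 + (8 − k)·69.
This must reach 752, so k·107 + (8 − k)·69 ≥ 752, giving k ≥ 6.
Exactly 6 works: 6 values at 107 and 2 at 69 total 780; lower one of the high values by 28 (still ≥ 70) to hit 752.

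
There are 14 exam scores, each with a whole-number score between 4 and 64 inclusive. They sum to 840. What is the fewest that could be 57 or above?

Each value short of 57 is at most 56, costing at least 64 − 56 = 8 against the maximum total of 896.
We can afford to lose at most 896 − 840 = 56, so at most ⌊56/8⌋ = 7 fall short, and at least 7 are ≥ 57.
Exactly 7 works: 7 values at 64 and 7 at 56 total 840.

7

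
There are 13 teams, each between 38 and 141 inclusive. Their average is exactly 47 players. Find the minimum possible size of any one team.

38

Minimizing one value means maximizing the remaining 12.
The total is 13 × 47 = 611.
The other 12 can take up 12 × 141 = 1692 ≥ 611 − 38, so one team can sit at its floor of 38.
Achievable: one at 38 and the other 12 totalling 573, which fits since 12 × 38 ≤ 573 ≤ 12 × 141.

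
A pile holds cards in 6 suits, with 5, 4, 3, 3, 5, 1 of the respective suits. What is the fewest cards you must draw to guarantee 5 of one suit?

In the worst case you take as many as possible of each suit without reaching 5: 4 + 4 + 3 + 3 + 4 + 1 = 19.
The next one must give 5 of some suit, so 19 + 1 = 20.

20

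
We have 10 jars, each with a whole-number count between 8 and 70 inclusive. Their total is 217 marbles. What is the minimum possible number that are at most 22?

1

Each value above 22 is at least 23, contributing at least 23 − 8 = 15 above the floor 8.
The sum exceeds the floor total 80 by 137, so at most ⌊137/15⌋ = 9 exceed 22, and at least 1 are ≤ 22.
Exactly 1 works: 1 value at 8 and 9 at 23 total 215; raise one of the low values by 2 (still ≤ 22) to hit 217.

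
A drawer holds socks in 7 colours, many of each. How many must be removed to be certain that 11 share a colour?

You could draw 10 of every colour without reaching 11 of any — 70 in all.
One more forces 11 of some colour, so 70 + 1 = 71.

71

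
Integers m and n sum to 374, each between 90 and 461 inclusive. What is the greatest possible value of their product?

34969

With m + n fixed, mn peaks when the two are closest together.
Taking m = 187 and n = 187 (both in [90, 461]) gives mn = 34969.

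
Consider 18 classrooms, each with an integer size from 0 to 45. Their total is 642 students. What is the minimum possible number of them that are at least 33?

6

Suppose at most 18 − j of them reach 33; then j values are ≤ 32 and the rest ≤ 45.
The total is then ≤ 32·j + 45·(18 − j) = 810 − 13j. For this to be ≥ 642 we need j ≤ 12, so at least 18 − 12 = 6 must reach 33.
Exactly 6 works: 6 values at 45 and 12 at 32 total 654; lower one of the high values by 12 (still ≥ 33) to hit 642.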